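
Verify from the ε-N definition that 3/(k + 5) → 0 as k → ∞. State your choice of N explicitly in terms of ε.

N = 3/ε

Let ε > 0. For k ≥ 1, |3/(k + 5) − 0| = 3/(k + 5) ≤ 3/k.
We need 3/k < ε, i.e. k > 3/ε.
Take N = 3/ε. If k > N then |3/(k + 5)| ≤ 3/k < ε.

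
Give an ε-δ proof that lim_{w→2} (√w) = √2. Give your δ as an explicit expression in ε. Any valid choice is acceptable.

Let ε > 0 be given. We want δ > 0 such that 0 < |w − 2| < δ implies |√w − √2| < ε.
Rationalise: √w − √2 = (w − 2)/(√w + √2), so |√w − √2| = |w − 2|/(√w + √2).
Restrict δ ≤ 2 so that |w − 2| < 2 forces w > 0, and then √w + √2 > √2.
Hence |√w − √2| < |w − 2|/√2, which is < ε once |w − 2| < √2·ε.
Take δ = min(2, √2·ε). If 0 < |w − 2| < δ then w > 0 and |√w − √2| < |w − 2|/√2 < ε.

δ = min(2, √2·ε)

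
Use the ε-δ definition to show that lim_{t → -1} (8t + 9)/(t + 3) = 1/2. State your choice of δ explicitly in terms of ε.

δ = min(1, (2/15)ε)

Suppose ε > 0. We want δ > 0 with 0 < |t + 1| < δ ⇒ |(8t + 9)/(t + 3) − (1/2)| < ε.
Combining over a common denominator, (8t + 9)/(t + 3) − (1/2) = [(8t + 9)·2 − 1·(t + 3)] / [2·(t + 3)] = 15(t + 1) / (2(t + 3)).
So |(8t + 9)/(t + 3) − (1/2)| = 15|t + 1| / (2·|t + 3|).
Require δ ≤ 1, so |t + 3| ≥ |2| − |t + 1| > 2 − 1 = 1.
Hence |(8t + 9)/(t + 3) − (1/2)| < 15|t + 1|/(2·1) = (15/2)|t + 1|, which is < ε once |t + 1| < (2/15)ε.
Take δ = min(1, (2/15)ε). Then 0 < |t + 1| < δ forces both bounds, so |(8t + 9)/(t + 3) − (1/2)| < ε.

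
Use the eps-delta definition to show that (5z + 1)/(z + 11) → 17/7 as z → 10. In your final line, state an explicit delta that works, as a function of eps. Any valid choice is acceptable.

Fix eps > 0. We want delta > 0 with 0 < |z − 10| < delta ⇒ |(5z + 1)/(z + 11) − (17/7)| < eps.
Combining over a common denominator, (5z + 1)/(z + 11) − (17/7) = [(5z + 1)·21 − 51·(z + 11)] / [21·(z + 11)] = 54(z − 10) / (21(z + 11)).
So |(5z + 1)/(z + 11) − (17/7)| = 54|z − 10| / (21·|z + 11|).
Require delta ≤ 21/2, so |z + 11| ≥ |21| − |z − 10| > 21 − 21/2 = 21/2.
Hence |(5z + 1)/(z + 11) − (17/7)| < 54|z − 10|/(21·(21/2)) = (12/49)|z − 10|, which is < eps once |z − 10| < (49/12)eps.
Take delta = min(21/2, (49/12)eps). Then 0 < |z − 10| < delta forces both bounds, so |(5z + 1)/(z + 11) − (17/7)| < eps.

delta = min(21/2, (49/12)eps)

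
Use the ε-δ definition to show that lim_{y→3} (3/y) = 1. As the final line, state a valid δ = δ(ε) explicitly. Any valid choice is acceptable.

Fix ε > 0. We seek δ > 0 such that 0 < |y − 3| < δ implies |3/y − 1| < ε.
|3/y − 1| = 3·|3 − y|/(3·|y|) = 3|y − 3|/(3|y|).
Restrict δ ≤ 3/2. Then |y − 3| < 3/2 gives |y| > 3/2, so 3|y| > 9/2.
Then |3/y − 1| < 3|y − 3|/(9/2), which is < ε when |y − 3| < (3/2)ε.
Take δ = min(3/2, (3/2)ε). Then 0 < |y − 3| < δ gives both |y − 3| < 3/2 and |y − 3| < (3/2)ε, so |3/y − 1| < ε.

δ = min(3/2, (3/2)ε)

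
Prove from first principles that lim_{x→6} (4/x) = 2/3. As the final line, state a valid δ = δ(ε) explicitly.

δ = min(3, (9/2)ε)

Let ε > 0. We seek δ > 0 such that 0 < |x − 6| < δ implies |4/x − (2/3)| < ε.
|4/x − (2/3)| = 4·|6 − x|/(6·|x|) = 4|x − 6|/(6|x|).
Require δ ≤ 3 so that |x| > 6 − 3 = 3, hence 6|x| > 18.
Then |4/x − (2/3)| < 4|x − 6|/18, which is < ε when |x − 6| < (9/2)ε.
Take δ = min(3, (9/2)ε). Then 0 < |x − 6| < δ gives both |x − 6| < 3 and |x − 6| < (9/2)ε, so |4/x − (2/3)| < ε.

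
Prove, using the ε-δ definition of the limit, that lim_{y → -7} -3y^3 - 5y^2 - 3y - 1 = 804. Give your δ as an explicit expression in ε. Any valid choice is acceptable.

Fix ε > 0. We want δ > 0 such that 0 < |y + 7| < δ implies |(-3y^3 - 5y^2 - 3y - 1) − 804| < ε.
(-3y^3 - 5y^2 - 3y - 1) − 804 = -3y^3 - 5y^2 - 3y - 805 = (y + 7)(-3y^2 + 16y - 115).
So |(-3y^3 - 5y^2 - 3y - 1) − 804| = |y + 7|·|-3y^2 + 16y - 115|.
Require δ ≤ 1. Then |y + 7| < 1 gives |y| < 8, and by the triangle inequality |-3y^2 + 16y - 115| ≤ 3·8^2 + 16·8 + 115 = 435.
Hence |(-3y^3 - 5y^2 - 3y - 1) − 804| ≤ 435|y + 7| < ε provided |y + 7| < ε/435.
Choosing δ = min(1, ε/435) ensures both conditions, hence |(-3y^3 - 5y^2 - 3y - 1) − 804| < ε.

δ = min(1, ε/435)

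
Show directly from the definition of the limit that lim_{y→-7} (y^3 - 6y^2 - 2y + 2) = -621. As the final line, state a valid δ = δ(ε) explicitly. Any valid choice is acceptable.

Fix ε > 0. We want δ > 0 such that 0 < |y + 7| < δ implies |(y^3 - 6y^2 - 2y + 2) + 621| < ε.
(y^3 - 6y^2 - 2y + 2) + 621 = y^3 - 6y^2 - 2y + 623 = (y + 7)(y^2 - 13y + 89).
So |(y^3 - 6y^2 - 2y + 2) + 621| = |y + 7|·|y^2 - 13y + 89|.
Assume first that |y + 7| < 2, so |y| < 9. Then |y^2 - 13y + 89| ≤ 9^2 + 13·9 + 89 = 287.
Hence |(y^3 - 6y^2 - 2y + 2) + 621| ≤ 287|y + 7| < ε provided |y + 7| < ε/287.
Choosing δ = min(2, ε/287) ensures both conditions, hence |(y^3 - 6y^2 - 2y + 2) + 621| < ε.

δ = min(2, ε/287)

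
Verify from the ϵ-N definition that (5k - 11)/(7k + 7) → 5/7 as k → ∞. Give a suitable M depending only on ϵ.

Suppose ϵ > 0. For k ≥ 1, |(5k - 11)/(7k + 7) − (5/7)| = |-112|/(7(7k + 7)) = 112/(7(7k + 7)).
Since 7k + 7 ≥ 7k for k ≥ 1, this is ≤ 112/(7·7k) = (16/7)/k.
So |(5k - 11)/(7k + 7) − (5/7)| < ϵ whenever k > (16/7)/ϵ.
Take M = (16/7)/ϵ. If k > M then |(5k - 11)/(7k + 7) − (5/7)| ≤ (16/7)/k < ϵ.

M = (16/7)/ϵ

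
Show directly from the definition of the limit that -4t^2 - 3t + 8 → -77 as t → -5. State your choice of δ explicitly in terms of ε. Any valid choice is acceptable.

δ = min(2, ε/45)

Fix ε > 0. We want δ > 0 such that 0 < |t + 5| < δ implies |(-4t^2 - 3t + 8) + 77| < ε.
(-4t^2 - 3t + 8) + 77 = -4t^2 - 3t + 85 = (t + 5)(-4t + 17).
So |(-4t^2 - 3t + 8) + 77| = |t + 5|·|-4t + 17|.
Assume first that |t + 5| < 2, so |t| < 7. Then |-4t + 17| ≤ 4·7 + 17 = 45.
Hence |(-4t^2 - 3t + 8) + 77| ≤ 45|t + 5| < ε provided |t + 5| < ε/45.
Choosing δ = min(2, ε/45) ensures both conditions, hence |(-4t^2 - 3t + 8) + 77| < ε.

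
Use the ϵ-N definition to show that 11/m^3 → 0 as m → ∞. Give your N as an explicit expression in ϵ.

Let ϵ > 0 be given. For m ≥ 1, |11/m^3 − 0| = 11/m^3.
11/m^3 < ϵ ⇔ m^3 > 11/ϵ ⇔ m > (11/ϵ)^{1/3}.
Take N = (11/ϵ)^{1/3}. Then m > N implies 11/m^3 < ϵ.

N = (11/ϵ)^{1/3}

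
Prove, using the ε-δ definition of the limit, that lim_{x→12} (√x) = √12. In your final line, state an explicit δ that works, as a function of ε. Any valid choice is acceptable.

δ = min(12, √12·ε)

Let ε > 0 be given. We want δ > 0 such that 0 < |x − 12| < δ implies |√x − √12| < ε.
Rationalise: √x − √12 = (x − 12)/(√x + √12), so |√x − √12| = |x − 12|/(√x + √12).
Restrict δ ≤ 12 so that |x − 12| < 12 forces x > 0, and then √x + √12 > √12.
Hence |√x − √12| < |x − 12|/√12, which is < ε once |x − 12| < √12·ε.
Take δ = min(12, √12·ε). If 0 < |x − 12| < δ then x > 0 and |√x − √12| < |x − 12|/√12 < ε.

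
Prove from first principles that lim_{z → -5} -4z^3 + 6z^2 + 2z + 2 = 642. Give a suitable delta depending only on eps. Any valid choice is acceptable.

Let eps > 0 be given. We want delta > 0 such that 0 < |z + 5| < delta implies |(-4z^3 + 6z^2 + 2z + 2) − 642| < eps.
(-4z^3 + 6z^2 + 2z + 2) − 642 = -4z^3 + 6z^2 + 2z - 640 = (z + 5)(-4z^2 + 26z - 128).
So |(-4z^3 + 6z^2 + 2z + 2) − 642| = |z + 5|·|-4z^2 + 26z - 128|.
Assume first that |z + 5| < 1, so |z| < 6. Then |-4z^2 + 26z - 128| ≤ 4·6^2 + 26·6 + 128 = 428.
Hence |(-4z^3 + 6z^2 + 2z + 2) − 642| ≤ 428|z + 5| < eps provided |z + 5| < eps/428.
Choosing delta = min(1, eps/428) ensures both conditions, hence |(-4z^3 + 6z^2 + 2z + 2) − 642| < eps.

delta = min(1, eps/428)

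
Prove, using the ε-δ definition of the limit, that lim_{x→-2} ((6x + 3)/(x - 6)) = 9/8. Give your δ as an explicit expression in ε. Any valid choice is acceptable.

Fix ε > 0. We want δ > 0 with 0 < |x + 2| < δ ⇒ |(6x + 3)/(x - 6) − (9/8)| < ε.
Combining over a common denominator, (6x + 3)/(x - 6) − (9/8) = [(6x + 3)·(-8) − (-9)·(x - 6)] / [(-8)·(x - 6)] = -39(x + 2) / ((-8)(x - 6)).
So |(6x + 3)/(x - 6) − (9/8)| = 39|x + 2| / (8·|x − 6|).
Restrict δ ≤ 4. Then |x + 2| < 4 gives |x − 6| = |(x + 2) + (-8)| ≥ 8 − 4 = 4.
Hence |(6x + 3)/(x - 6) − (9/8)| < 39|x + 2|/(8·4) = (39/32)|x + 2|, which is < ε once |x + 2| < (32/39)ε.
Take δ = min(4, (32/39)ε). Then 0 < |x + 2| < δ forces both bounds, so |(6x + 3)/(x - 6) − (9/8)| < ε.

δ = min(4, (32/39)ε)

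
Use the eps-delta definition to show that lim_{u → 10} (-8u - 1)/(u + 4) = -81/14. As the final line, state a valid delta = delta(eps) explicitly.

delta = min(7, (98/31)eps)

Let eps > 0. We want delta > 0 with 0 < |u − 10| < delta ⇒ |(-8u - 1)/(u + 4) + 81/14| < eps.
Combining over a common denominator, (-8u - 1)/(u + 4) + 81/14 = [(-8u - 1)·14 − (-81)·(u + 4)] / [14·(u + 4)] = -31(u − 10) / (14(u + 4)).
So |(-8u - 1)/(u + 4) + 81/14| = 31|u − 10| / (14·|u + 4|).
Restrict delta ≤ 7. Then |u − 10| < 7 gives |u + 4| = |(u − 10) + 14| ≥ 14 − 7 = 7.
Hence |(-8u - 1)/(u + 4) + 81/14| < 31|u − 10|/(14·7) = (31/98)|u − 10|, which is < eps once |u − 10| < (98/31)eps.
Take delta = min(7, (98/31)eps). Then 0 < |u − 10| < delta forces both bounds, so |(-8u - 1)/(u + 4) + 81/14| < eps.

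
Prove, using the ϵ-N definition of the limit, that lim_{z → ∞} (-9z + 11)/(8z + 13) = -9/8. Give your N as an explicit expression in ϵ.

Fix ϵ > 0. We seek N > 0 such that z > N implies |(-9z + 11)/(8z + 13) + 9/8| < ϵ.
(-9z + 11)/(8z + 13) + 9/8 = (8(-9z + 11) − (-9)(8z + 13)) / (8(8z + 13)) = 205/(8(8z + 13)).
For z > 0 we have 8z + 13 > 8z, so |(-9z + 11)/(8z + 13) + 9/8| = 205/(8(8z + 13)) < 205/(8·8z) = (205/64)/z.
Thus |(-9z + 11)/(8z + 13) + 9/8| < ϵ whenever z > (205/64)/ϵ.
Take N = (205/64)/ϵ. If z > N then |(-9z + 11)/(8z + 13) + 9/8| < (205/64)/z < ϵ.

N = (205/64)/ϵ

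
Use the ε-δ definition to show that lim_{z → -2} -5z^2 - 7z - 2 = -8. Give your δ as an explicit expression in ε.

Let ε > 0 be given. We want δ > 0 such that 0 < |z + 2| < δ implies |(-5z^2 - 7z - 2) + 8| < ε.
(-5z^2 - 7z - 2) + 8 = -5z^2 - 7z + 6 = (z + 2)(-5z + 3).
So |(-5z^2 - 7z - 2) + 8| = |z + 2|·|-5z + 3|.
Require δ ≤ 1. Then |z + 2| < 1 gives |z| < 3, and by the triangle inequality |-5z + 3| ≤ 5·3 + 3 = 18.
Hence |(-5z^2 - 7z - 2) + 8| ≤ 18|z + 2| < ε provided |z + 2| < ε/18.
Take δ = min(1, ε/18). Then 0 < |z + 2| < δ gives both |z + 2| < 1 and |z + 2| < ε/18, so |(-5z^2 - 7z - 2) + 8| < ε.

δ = min(1, ε/18)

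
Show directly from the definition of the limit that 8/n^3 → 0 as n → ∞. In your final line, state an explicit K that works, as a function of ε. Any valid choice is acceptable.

K = (8/ε)^{1/3}

Suppose ε > 0. For n ≥ 1, |8/n^3 − 0| = 8/n^3.
8/n^3 < ε ⇔ n^3 > 8/ε ⇔ n > (8/ε)^{1/3}.
Take K = (8/ε)^{1/3}. Then n > K implies 8/n^3 < ε.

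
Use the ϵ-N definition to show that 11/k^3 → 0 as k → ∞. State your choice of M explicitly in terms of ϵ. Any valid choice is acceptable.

Let ϵ > 0. For k ≥ 1, |11/k^3 − 0| = 11/k^3.
11/k^3 < ϵ ⇔ k^3 > 11/ϵ ⇔ k > (11/ϵ)^{1/3}.
Take M = (11/ϵ)^{1/3}. Then k > M implies 11/k^3 < ϵ.

M = (11/ϵ)^{1/3}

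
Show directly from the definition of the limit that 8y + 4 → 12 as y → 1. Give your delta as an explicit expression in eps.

Suppose eps > 0. We need delta > 0 so that 0 < |y − 1| < delta implies |(8y + 4) − 12| < eps.
|(8y + 4) − 12| = |8y - 8| = 8|y − 1|.
So 8|y − 1| < eps exactly when |y − 1| < eps/8.
Choosing delta = eps/8 gives |(8y + 4) − 12| = 8|y − 1| < eps whenever |y − 1| < delta.

delta = eps/8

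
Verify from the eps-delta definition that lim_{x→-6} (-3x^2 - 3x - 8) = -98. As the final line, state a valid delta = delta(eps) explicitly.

delta = min(2, eps/39)

Suppose eps > 0. We want delta > 0 such that 0 < |x + 6| < delta implies |(-3x^2 - 3x - 8) + 98| < eps.
(-3x^2 - 3x - 8) + 98 = -3x^2 - 3x + 90 = (x + 6)(-3x + 15).
So |(-3x^2 - 3x - 8) + 98| = |x + 6|·|-3x + 15|.
Assume first that |x + 6| < 2, so |x| < 8. Then |-3x + 15| ≤ 3·8 + 15 = 39.
Hence |(-3x^2 - 3x - 8) + 98| ≤ 39|x + 6| < eps provided |x + 6| < eps/39.
Take delta = min(2, eps/39). Then 0 < |x + 6| < delta gives both |x + 6| < 2 and |x + 6| < eps/39, so |(-3x^2 - 3x - 8) + 98| < eps.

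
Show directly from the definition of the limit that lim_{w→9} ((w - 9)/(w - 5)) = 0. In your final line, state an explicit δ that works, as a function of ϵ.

δ = min(2, 2ϵ)

Let ϵ > 0. We want δ > 0 with 0 < |w − 9| < δ ⇒ |(w - 9)/(w - 5) − 0| < ϵ.
Combining over a common denominator, (w - 9)/(w - 5) − 0 = [(w - 9)·4 − 0·(w - 5)] / [4·(w - 5)] = 4(w − 9) / (4(w - 5)).
So |(w - 9)/(w - 5) − 0| = 4|w − 9| / (4·|w − 5|).
Require δ ≤ 2, so |w − 5| ≥ |4| − |w − 9| > 4 − 2 = 2.
Hence |(w - 9)/(w - 5) − 0| < 4|w − 9|/(4·2) = (1/2)|w − 9|, which is < ϵ once |w − 9| < 2ϵ.
Take δ = min(2, 2ϵ). Then 0 < |w − 9| < δ forces both bounds, so |(w - 9)/(w - 5) − 0| < ϵ.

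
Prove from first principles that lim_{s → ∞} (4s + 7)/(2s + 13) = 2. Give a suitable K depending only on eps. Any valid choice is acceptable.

Suppose eps > 0. We seek K > 0 such that s > K implies |(4s + 7)/(2s + 13) − 2| < eps.
(4s + 7)/(2s + 13) − 2 = (2(4s + 7) − 4(2s + 13)) / (2(2s + 13)) = -38/(2(2s + 13)).
For s > 0 we have 2s + 13 > 2s, so |(4s + 7)/(2s + 13) − 2| = 38/(2(2s + 13)) < 38/(2·2s) = (19/2)/s.
Thus |(4s + 7)/(2s + 13) − 2| < eps whenever s > (19/2)/eps.
Take K = (19/2)/eps. If s > K then |(4s + 7)/(2s + 13) − 2| < (19/2)/s < eps.

K = (19/2)/eps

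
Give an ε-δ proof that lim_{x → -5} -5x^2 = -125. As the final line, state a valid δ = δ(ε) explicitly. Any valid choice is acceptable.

δ = min(2, ε/60)

Let ε > 0 be given. We want δ > 0 such that 0 < |x + 5| < δ implies |(-5x^2) + 125| < ε.
(-5x^2) + 125 = -5x^2 + 125 = (x + 5)(-5x + 25).
So |(-5x^2) + 125| = |x + 5|·|-5x + 25|.
Assume first that |x + 5| < 2, so |x| < 7. Then |-5x + 25| ≤ 5·7 + 25 = 60.
Hence |(-5x^2) + 125| ≤ 60|x + 5| < ε provided |x + 5| < ε/60.
Choosing δ = min(2, ε/60) ensures both conditions, hence |(-5x^2) + 125| < ε.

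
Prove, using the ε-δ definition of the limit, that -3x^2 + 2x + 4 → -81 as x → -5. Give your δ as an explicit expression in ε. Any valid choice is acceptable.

Let ε > 0 be given. We want δ > 0 such that 0 < |x + 5| < δ implies |(-3x^2 + 2x + 4) + 81| < ε.
(-3x^2 + 2x + 4) + 81 = -3x^2 + 2x + 85 = (x + 5)(-3x + 17).
So |(-3x^2 + 2x + 4) + 81| = |x + 5|·|-3x + 17|.
Require δ ≤ 2. Then |x + 5| < 2 gives |x| < 7, and by the triangle inequality |-3x + 17| ≤ 3·7 + 17 = 38.
Hence |(-3x^2 + 2x + 4) + 81| ≤ 38|x + 5| < ε provided |x + 5| < ε/38.
Take δ = min(2, ε/38). Then 0 < |x + 5| < δ gives both |x + 5| < 2 and |x + 5| < ε/38, so |(-3x^2 + 2x + 4) + 81| < ε.

δ = min(2, ε/38)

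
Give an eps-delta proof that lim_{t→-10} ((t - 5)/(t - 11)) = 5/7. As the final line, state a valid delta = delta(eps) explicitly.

Suppose eps > 0. We want delta > 0 with 0 < |t + 10| < delta ⇒ |(t - 5)/(t - 11) − (5/7)| < eps.
Combining over a common denominator, (t - 5)/(t - 11) − (5/7) = [(t - 5)·(-21) − (-15)·(t - 11)] / [(-21)·(t - 11)] = -6(t + 10) / ((-21)(t - 11)).
So |(t - 5)/(t - 11) − (5/7)| = 6|t + 10| / (21·|t − 11|).
Restrict delta ≤ 21/2. Then |t + 10| < 21/2 gives |t − 11| = |(t + 10) + (-21)| ≥ 21 − 21/2 = 21/2.
Hence |(t - 5)/(t - 11) − (5/7)| < 6|t + 10|/(21·(21/2)) = (4/147)|t + 10|, which is < eps once |t + 10| < (147/4)eps.
Take delta = min(21/2, (147/4)eps). Then 0 < |t + 10| < delta forces both bounds, so |(t - 5)/(t - 11) − (5/7)| < eps.

delta = min(21/2, (147/4)eps)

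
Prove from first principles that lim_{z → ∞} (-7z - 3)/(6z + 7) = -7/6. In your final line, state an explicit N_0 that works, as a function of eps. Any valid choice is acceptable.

N_0 = (31/36)/eps

Fix eps > 0. We seek N_0 > 0 such that z > N_0 implies |(-7z - 3)/(6z + 7) + 7/6| < eps.
(-7z - 3)/(6z + 7) + 7/6 = (6(-7z - 3) − (-7)(6z + 7)) / (6(6z + 7)) = 31/(6(6z + 7)).
For z > 0 we have 6z + 7 > 6z, so |(-7z - 3)/(6z + 7) + 7/6| = 31/(6(6z + 7)) < 31/(6·6z) = (31/36)/z.
Thus |(-7z - 3)/(6z + 7) + 7/6| < eps whenever z > (31/36)/eps.
Take N_0 = (31/36)/eps. If z > N_0 then |(-7z - 3)/(6z + 7) + 7/6| < (31/36)/z < eps.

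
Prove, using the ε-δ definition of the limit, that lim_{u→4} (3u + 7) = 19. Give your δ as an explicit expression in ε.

δ = ε/3

Let ε > 0 be given. We need δ > 0 so that 0 < |u − 4| < δ implies |(3u + 7) − 19| < ε.
|(3u + 7) − 19| = |3u - 12| = 3|u − 4|.
Thus it suffices that |u − 4| < ε/3.
Choosing δ = ε/3 gives |(3u + 7) − 19| = 3|u − 4| < ε whenever |u − 4| < δ.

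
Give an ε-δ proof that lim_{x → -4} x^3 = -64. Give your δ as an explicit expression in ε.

Let ε > 0 be given. We seek δ > 0 with 0 < |x + 4| < δ ⇒ |x^3 + 64| < ε.
Factor: x^3 + 64 = (x + 4)(x^2 - 4x + 16), so |x^3 + 64| = |x + 4|·|x^2 - 4x + 16|.
Restrict δ ≤ 2. Then |x + 4| < 2 gives |x| < 6, so by the triangle inequality |x^2 - 4x + 16| ≤ 6^2 + 4·6 + 16 = 76.
Hence |x^3 + 64| ≤ 76|x + 4|, which is < ε once |x + 4| < ε/76.
Take δ = min(2, ε/76). If 0 < |x + 4| < δ then both bounds hold and |x^3 + 64| ≤ 76|x + 4| < 76·(ε/76) = ε.

δ = min(2, ε/76)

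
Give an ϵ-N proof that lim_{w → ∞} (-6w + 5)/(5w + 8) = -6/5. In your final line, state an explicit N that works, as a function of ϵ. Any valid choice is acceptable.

N = (73/25)/ϵ

Fix ϵ > 0. We seek N > 0 such that w > N implies |(-6w + 5)/(5w + 8) + 6/5| < ϵ.
(-6w + 5)/(5w + 8) + 6/5 = (5(-6w + 5) − (-6)(5w + 8)) / (5(5w + 8)) = 73/(5(5w + 8)).
For w > 0 we have 5w + 8 > 5w, so |(-6w + 5)/(5w + 8) + 6/5| = 73/(5(5w + 8)) < 73/(5·5w) = (73/25)/w.
Thus |(-6w + 5)/(5w + 8) + 6/5| < ϵ whenever w > (73/25)/ϵ.
Take N = (73/25)/ϵ. If w > N then |(-6w + 5)/(5w + 8) + 6/5| < (73/25)/w < ϵ.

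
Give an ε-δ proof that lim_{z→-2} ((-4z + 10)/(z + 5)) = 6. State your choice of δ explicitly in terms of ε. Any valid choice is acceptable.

Let ε > 0 be given. We want δ > 0 with 0 < |z + 2| < δ ⇒ |(-4z + 10)/(z + 5) − 6| < ε.
Combining over a common denominator, (-4z + 10)/(z + 5) − 6 = [(-4z + 10)·3 − 18·(z + 5)] / [3·(z + 5)] = -30(z + 2) / (3(z + 5)).
So |(-4z + 10)/(z + 5) − 6| = 30|z + 2| / (3·|z + 5|).
Require δ ≤ 3/2, so |z + 5| ≥ |3| − |z + 2| > 3 − 3/2 = 3/2.
Hence |(-4z + 10)/(z + 5) − 6| < 30|z + 2|/(3·(3/2)) = (20/3)|z + 2|, which is < ε once |z + 2| < (3/20)ε.
Take δ = min(3/2, (3/20)ε). Then 0 < |z + 2| < δ forces both bounds, so |(-4z + 10)/(z + 5) − 6| < ε.

δ = min(3/2, (3/20)ε)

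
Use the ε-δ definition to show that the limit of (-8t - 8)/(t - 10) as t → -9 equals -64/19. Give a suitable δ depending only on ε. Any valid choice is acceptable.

Let ε > 0. We want δ > 0 with 0 < |t + 9| < δ ⇒ |(-8t - 8)/(t - 10) + 64/19| < ε.
Combining over a common denominator, (-8t - 8)/(t - 10) + 64/19 = [(-8t - 8)·(-19) − 64·(t - 10)] / [(-19)·(t - 10)] = 88(t + 9) / ((-19)(t - 10)).
So |(-8t - 8)/(t - 10) + 64/19| = 88|t + 9| / (19·|t − 10|).
Restrict δ ≤ 19/2. Then |t + 9| < 19/2 gives |t − 10| = |(t + 9) + (-19)| ≥ 19 − 19/2 = 19/2.
Hence |(-8t - 8)/(t - 10) + 64/19| < 88|t + 9|/(19·(19/2)) = (176/361)|t + 9|, which is < ε once |t + 9| < (361/176)ε.
Take δ = min(19/2, (361/176)ε). Then 0 < |t + 9| < δ forces both bounds, so |(-8t - 8)/(t - 10) + 64/19| < ε.

δ = min(19/2, (361/176)ε)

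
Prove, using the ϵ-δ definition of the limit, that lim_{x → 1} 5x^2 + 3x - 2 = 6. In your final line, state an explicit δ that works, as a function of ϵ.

δ = min(2, ϵ/23)

Fix ϵ > 0. We want δ > 0 such that 0 < |x − 1| < δ implies |(5x^2 + 3x - 2) − 6| < ϵ.
(5x^2 + 3x - 2) − 6 = 5x^2 + 3x - 8 = (x − 1)(5x + 8).
So |(5x^2 + 3x - 2) − 6| = |x − 1|·|5x + 8|.
Assume first that |x − 1| < 2, so |x| < 3. Then |5x + 8| ≤ 5·3 + 8 = 23.
Hence |(5x^2 + 3x - 2) − 6| ≤ 23|x − 1| < ϵ provided |x − 1| < ϵ/23.
Take δ = min(2, ϵ/23). Then 0 < |x − 1| < δ gives both |x − 1| < 2 and |x − 1| < ϵ/23, so |(5x^2 + 3x - 2) − 6| < ϵ.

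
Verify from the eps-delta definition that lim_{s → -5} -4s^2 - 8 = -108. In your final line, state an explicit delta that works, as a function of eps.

Suppose eps > 0. We want delta > 0 such that 0 < |s + 5| < delta implies |(-4s^2 - 8) + 108| < eps.
(-4s^2 - 8) + 108 = -4s^2 + 100 = (s + 5)(-4s + 20).
So |(-4s^2 - 8) + 108| = |s + 5|·|-4s + 20|.
Assume first that |s + 5| < 1, so |s| < 6. Then |-4s + 20| ≤ 4·6 + 20 = 44.
Hence |(-4s^2 - 8) + 108| ≤ 44|s + 5| < eps provided |s + 5| < eps/44.
Take delta = min(1, eps/44). Then 0 < |s + 5| < delta gives both |s + 5| < 1 and |s + 5| < eps/44, so |(-4s^2 - 8) + 108| < eps.

delta = min(1, eps/44)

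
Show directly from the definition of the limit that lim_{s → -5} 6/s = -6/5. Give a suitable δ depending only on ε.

Fix ε > 0. We seek δ > 0 such that 0 < |s + 5| < δ implies |6/s + 6/5| < ε.
|6/s + 6/5| = 6·|-5 − s|/(5·|s|) = 6|s + 5|/(5|s|).
Require δ ≤ 5/2 so that |s| > 5 − 5/2 = 5/2, hence 5|s| > 25/2.
Then |6/s + 6/5| < 6|s + 5|/(25/2), which is < ε when |s + 5| < (25/12)ε.
Take δ = min(5/2, (25/12)ε). Then 0 < |s + 5| < δ gives both |s + 5| < 5/2 and |s + 5| < (25/12)ε, so |6/s + 6/5| < ε.

δ = min(5/2, (25/12)ε)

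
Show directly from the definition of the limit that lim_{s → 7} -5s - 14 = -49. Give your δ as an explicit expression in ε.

δ = ε/5

Fix ε > 0. We need δ > 0 so that 0 < |s − 7| < δ implies |(-5s - 14) + 49| < ε.
|(-5s - 14) + 49| = |-5s + 35| = 5|s − 7|.
So 5|s − 7| < ε exactly when |s − 7| < ε/5.
Choosing δ = ε/5 gives |(-5s - 14) + 49| = 5|s − 7| < ε whenever |s − 7| < δ.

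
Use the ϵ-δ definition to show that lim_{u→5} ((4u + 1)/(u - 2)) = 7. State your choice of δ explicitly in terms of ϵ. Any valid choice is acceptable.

Suppose ϵ > 0. We want δ > 0 with 0 < |u − 5| < δ ⇒ |(4u + 1)/(u - 2) − 7| < ϵ.
Combining over a common denominator, (4u + 1)/(u - 2) − 7 = [(4u + 1)·3 − 21·(u - 2)] / [3·(u - 2)] = -9(u − 5) / (3(u - 2)).
So |(4u + 1)/(u - 2) − 7| = 9|u − 5| / (3·|u − 2|).
Restrict δ ≤ 3/2. Then |u − 5| < 3/2 gives |u − 2| = |(u − 5) + 3| ≥ 3 − 3/2 = 3/2.
Hence |(4u + 1)/(u - 2) − 7| < 9|u − 5|/(3·(3/2)) = 2|u − 5|, which is < ϵ once |u − 5| < (1/2)ϵ.
Take δ = min(3/2, (1/2)ϵ). Then 0 < |u − 5| < δ forces both bounds, so |(4u + 1)/(u - 2) − 7| < ϵ.

δ = min(3/2, (1/2)ϵ)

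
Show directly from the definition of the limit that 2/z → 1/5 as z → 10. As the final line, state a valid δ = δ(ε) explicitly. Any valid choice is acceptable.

Suppose ε > 0. We seek δ > 0 such that 0 < |z − 10| < δ implies |2/z − (1/5)| < ε.
|2/z − (1/5)| = 2·|10 − z|/(10·|z|) = 2|z − 10|/(10|z|).
Restrict δ ≤ 5. Then |z − 10| < 5 gives |z| > 5, so 10|z| > 50.
Then |2/z − (1/5)| < 2|z − 10|/50, which is < ε when |z − 10| < 25ε.
Take δ = min(5, 25ε). Then 0 < |z − 10| < δ gives both |z − 10| < 5 and |z − 10| < 25ε, so |2/z − (1/5)| < ε.

δ = min(5, 25ε)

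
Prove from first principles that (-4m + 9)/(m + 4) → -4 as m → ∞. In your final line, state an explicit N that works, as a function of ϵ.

Fix ϵ > 0. For m ≥ 1, |(-4m + 9)/(m + 4) + 4| = |25|/((m + 4)) = 25/((m + 4)).
Since m + 4 ≥ m for m ≥ 1, this is ≤ 25/(m) = 25/m.
So |(-4m + 9)/(m + 4) + 4| < ϵ whenever m > 25/ϵ.
Take N = 25/ϵ. If m > N then |(-4m + 9)/(m + 4) + 4| ≤ 25/m < ϵ.

N = 25/ϵ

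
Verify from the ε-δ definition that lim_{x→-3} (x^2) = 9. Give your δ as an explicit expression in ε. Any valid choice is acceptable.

Suppose ε > 0. We seek δ > 0 with 0 < |x + 3| < δ ⇒ |x^2 − 9| < ε.
Factor: x^2 − 9 = (x + 3)(x - 3), so |x^2 − 9| = |x + 3|·|x - 3|.
Restrict δ ≤ 1. Then |x + 3| < 1 gives |x| < 4, so by the triangle inequality |x - 3| ≤ 4 + 3 = 7.
Hence |x^2 − 9| ≤ 7|x + 3|, which is < ε once |x + 3| < ε/7.
Take δ = min(1, ε/7). If 0 < |x + 3| < δ then both bounds hold and |x^2 − 9| ≤ 7|x + 3| < 7·(ε/7) = ε.

δ = min(1, ε/7)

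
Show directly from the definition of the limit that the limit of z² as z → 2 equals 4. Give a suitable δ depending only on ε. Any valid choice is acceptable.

δ = min(1, ε/5)

Let ε > 0. We seek δ > 0 with 0 < |z − 2| < δ ⇒ |z² − 4| < ε.
Factor: z² − 4 = (z − 2)(z + 2), so |z² − 4| = |z − 2|·|z + 2|.
Impose δ ≤ 1 so that |z| < 3; then |z + 2| ≤ 5.
Hence |z² − 4| ≤ 5|z − 2|, which is < ε once |z − 2| < ε/5.
Take δ = min(1, ε/5). If 0 < |z − 2| < δ then both bounds hold and |z² − 4| ≤ 5|z − 2| < 5·(ε/5) = ε.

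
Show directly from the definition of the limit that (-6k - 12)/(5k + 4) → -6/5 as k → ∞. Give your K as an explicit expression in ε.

K = (36/25)/ε

Let ε > 0 be given. For k ≥ 1, |(-6k - 12)/(5k + 4) + 6/5| = |-36|/(5(5k + 4)) = 36/(5(5k + 4)).
Since 5k + 4 ≥ 5k for k ≥ 1, this is ≤ 36/(5·5k) = (36/25)/k.
So |(-6k - 12)/(5k + 4) + 6/5| < ε whenever k > (36/25)/ε.
Take K = (36/25)/ε. If k > K then |(-6k - 12)/(5k + 4) + 6/5| ≤ (36/25)/k < ε.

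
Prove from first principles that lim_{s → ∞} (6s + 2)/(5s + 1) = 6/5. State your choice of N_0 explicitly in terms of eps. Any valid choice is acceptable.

N_0 = (4/25)/eps

Let eps > 0. We seek N_0 > 0 such that s > N_0 implies |(6s + 2)/(5s + 1) − (6/5)| < eps.
(6s + 2)/(5s + 1) − (6/5) = (5(6s + 2) − 6(5s + 1)) / (5(5s + 1)) = 4/(5(5s + 1)).
For s > 0 we have 5s + 1 > 5s, so |(6s + 2)/(5s + 1) − (6/5)| = 4/(5(5s + 1)) < 4/(5·5s) = (4/25)/s.
Thus |(6s + 2)/(5s + 1) − (6/5)| < eps whenever s > (4/25)/eps.
Take N_0 = (4/25)/eps. If s > N_0 then |(6s + 2)/(5s + 1) − (6/5)| < (4/25)/s < eps.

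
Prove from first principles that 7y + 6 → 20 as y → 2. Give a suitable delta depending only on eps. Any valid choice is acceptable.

Fix eps > 0. We need delta > 0 so that 0 < |y − 2| < delta implies |(7y + 6) − 20| < eps.
Since (7y + 6) − 20 = 7(y − 2), we have |(7y + 6) − 20| = 7|y − 2|.
So 7|y − 2| < eps exactly when |y − 2| < eps/7.
Take delta = eps/7. If 0 < |y − 2| < delta then |(7y + 6) − 20| = 7|y − 2| < 7·(eps/7) = eps.

delta = eps/7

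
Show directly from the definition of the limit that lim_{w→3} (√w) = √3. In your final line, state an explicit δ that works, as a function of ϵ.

δ = min(3, √3·ϵ)

Suppose ϵ > 0. We want δ > 0 such that 0 < |w − 3| < δ implies |√w − √3| < ϵ.
Rationalise: √w − √3 = (w − 3)/(√w + √3), so |√w − √3| = |w − 3|/(√w + √3).
Restrict δ ≤ 3 so that |w − 3| < 3 forces w > 0, and then √w + √3 > √3.
Hence |√w − √3| < |w − 3|/√3, which is < ϵ once |w − 3| < √3·ϵ.
Take δ = min(3, √3·ϵ). If 0 < |w − 3| < δ then w > 0 and |√w − √3| < |w − 3|/√3 < ϵ.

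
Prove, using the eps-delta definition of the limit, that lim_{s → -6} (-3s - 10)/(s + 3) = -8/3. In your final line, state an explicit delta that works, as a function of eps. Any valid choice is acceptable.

Fix eps > 0. We want delta > 0 with 0 < |s + 6| < delta ⇒ |(-3s - 10)/(s + 3) + 8/3| < eps.
Combining over a common denominator, (-3s - 10)/(s + 3) + 8/3 = [(-3s - 10)·(-3) − 8·(s + 3)] / [(-3)·(s + 3)] = 1(s + 6) / ((-3)(s + 3)).
So |(-3s - 10)/(s + 3) + 8/3| = |s + 6| / (3·|s + 3|).
Require delta ≤ 3/2, so |s + 3| ≥ |-3| − |s + 6| > 3 − 3/2 = 3/2.
Hence |(-3s - 10)/(s + 3) + 8/3| < |s + 6|/(3·(3/2)) = (2/9)|s + 6|, which is < eps once |s + 6| < (9/2)eps.
Take delta = min(3/2, (9/2)eps). Then 0 < |s + 6| < delta forces both bounds, so |(-3s - 10)/(s + 3) + 8/3| < eps.

delta = min(3/2, (9/2)eps)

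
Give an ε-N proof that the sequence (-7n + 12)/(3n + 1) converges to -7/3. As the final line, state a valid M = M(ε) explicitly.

Suppose ε > 0. For n ≥ 1, |(-7n + 12)/(3n + 1) + 7/3| = |43|/(3(3n + 1)) = 43/(3(3n + 1)).
Since 3n + 1 ≥ 3n for n ≥ 1, this is ≤ 43/(3·3n) = (43/9)/n.
So |(-7n + 12)/(3n + 1) + 7/3| < ε whenever n > (43/9)/ε.
Take M = (43/9)/ε. If n > M then |(-7n + 12)/(3n + 1) + 7/3| ≤ (43/9)/n < ε.

M = (43/9)/ε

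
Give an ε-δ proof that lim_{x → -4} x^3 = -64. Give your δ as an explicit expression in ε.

δ = min(2, ε/76)

Let ε > 0 be given. We seek δ > 0 with 0 < |x + 4| < δ ⇒ |x^3 + 64| < ε.
Factor: x^3 + 64 = (x + 4)(x^2 - 4x + 16), so |x^3 + 64| = |x + 4|·|x^2 - 4x + 16|.
Restrict δ ≤ 2. Then |x + 4| < 2 gives |x| < 6, so by the triangle inequality |x^2 - 4x + 16| ≤ 6^2 + 4·6 + 16 = 76.
Hence |x^3 + 64| ≤ 76|x + 4|, which is < ε once |x + 4| < ε/76.
Take δ = min(2, ε/76). If 0 < |x + 4| < δ then both bounds hold and |x^3 + 64| ≤ 76|x + 4| < 76·(ε/76) = ε.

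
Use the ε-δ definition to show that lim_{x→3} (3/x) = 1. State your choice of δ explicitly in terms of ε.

Fix ε > 0. We seek δ > 0 such that 0 < |x − 3| < δ implies |3/x − 1| < ε.
|3/x − 1| = 3·|3 − x|/(3·|x|) = 3|x − 3|/(3|x|).
Require δ ≤ 3/2 so that |x| > 3 − 3/2 = 3/2, hence 3|x| > 9/2.
Then |3/x − 1| < 3|x − 3|/(9/2), which is < ε when |x − 3| < (3/2)ε.
Take δ = min(3/2, (3/2)ε). Then 0 < |x − 3| < δ gives both |x − 3| < 3/2 and |x − 3| < (3/2)ε, so |3/x − 1| < ε.

δ = min(3/2, (3/2)ε)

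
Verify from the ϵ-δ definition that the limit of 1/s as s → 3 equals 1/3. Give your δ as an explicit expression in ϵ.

δ = min(3/2, (9/2)ϵ)

Fix ϵ > 0. We seek δ > 0 such that 0 < |s − 3| < δ implies |1/s − (1/3)| < ϵ.
|1/s − (1/3)| = |3 − s|/(3·|s|) = |s − 3|/(3|s|).
Restrict δ ≤ 3/2. Then |s − 3| < 3/2 gives |s| > 3/2, so 3|s| > 9/2.
Then |1/s − (1/3)| < |s − 3|/(9/2), which is < ϵ when |s − 3| < (9/2)ϵ.
Take δ = min(3/2, (9/2)ϵ). Then 0 < |s − 3| < δ gives both |s − 3| < 3/2 and |s − 3| < (9/2)ϵ, so |1/s − (1/3)| < ϵ.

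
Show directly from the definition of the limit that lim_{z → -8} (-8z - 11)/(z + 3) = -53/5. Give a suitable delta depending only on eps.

Fix eps > 0. We want delta > 0 with 0 < |z + 8| < delta ⇒ |(-8z - 11)/(z + 3) + 53/5| < eps.
Combining over a common denominator, (-8z - 11)/(z + 3) + 53/5 = [(-8z - 11)·(-5) − 53·(z + 3)] / [(-5)·(z + 3)] = -13(z + 8) / ((-5)(z + 3)).
So |(-8z - 11)/(z + 3) + 53/5| = 13|z + 8| / (5·|z + 3|).
Restrict delta ≤ 5/2. Then |z + 8| < 5/2 gives |z + 3| = |(z + 8) + (-5)| ≥ 5 − 5/2 = 5/2.
Hence |(-8z - 11)/(z + 3) + 53/5| < 13|z + 8|/(5·(5/2)) = (26/25)|z + 8|, which is < eps once |z + 8| < (25/26)eps.
Take delta = min(5/2, (25/26)eps). Then 0 < |z + 8| < delta forces both bounds, so |(-8z - 11)/(z + 3) + 53/5| < eps.

delta = min(5/2, (25/26)eps)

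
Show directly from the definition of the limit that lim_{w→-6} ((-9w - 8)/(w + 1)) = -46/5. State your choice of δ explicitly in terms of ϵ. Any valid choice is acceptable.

Let ϵ > 0 be given. We want δ > 0 with 0 < |w + 6| < δ ⇒ |(-9w - 8)/(w + 1) + 46/5| < ϵ.
Combining over a common denominator, (-9w - 8)/(w + 1) + 46/5 = [(-9w - 8)·(-5) − 46·(w + 1)] / [(-5)·(w + 1)] = -1(w + 6) / ((-5)(w + 1)).
So |(-9w - 8)/(w + 1) + 46/5| = |w + 6| / (5·|w + 1|).
Restrict δ ≤ 5/2. Then |w + 6| < 5/2 gives |w + 1| = |(w + 6) + (-5)| ≥ 5 − 5/2 = 5/2.
Hence |(-9w - 8)/(w + 1) + 46/5| < |w + 6|/(5·(5/2)) = (2/25)|w + 6|, which is < ϵ once |w + 6| < (25/2)ϵ.
Take δ = min(5/2, (25/2)ϵ). Then 0 < |w + 6| < δ forces both bounds, so |(-9w - 8)/(w + 1) + 46/5| < ϵ.

δ = min(5/2, (25/2)ϵ)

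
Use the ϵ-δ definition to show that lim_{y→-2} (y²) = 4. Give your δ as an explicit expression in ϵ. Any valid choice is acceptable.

Let ϵ > 0 be given. We seek δ > 0 with 0 < |y + 2| < δ ⇒ |y² − 4| < ϵ.
Factor: y² − 4 = (y + 2)(y - 2), so |y² − 4| = |y + 2|·|y - 2|.
Restrict δ ≤ 1. Then |y + 2| < 1 gives |y| < 3, so by the triangle inequality |y - 2| ≤ 3 + 2 = 5.
Hence |y² − 4| ≤ 5|y + 2|, which is < ϵ once |y + 2| < ϵ/5.
Take δ = min(1, ϵ/5). If 0 < |y + 2| < δ then both bounds hold and |y² − 4| ≤ 5|y + 2| < 5·(ϵ/5) = ϵ.

δ = min(1, ϵ/5)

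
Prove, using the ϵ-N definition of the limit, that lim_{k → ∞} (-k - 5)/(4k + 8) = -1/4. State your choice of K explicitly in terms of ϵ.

K = (3/4)/ϵ

Let ϵ > 0 be given. For k ≥ 1, |(-k - 5)/(4k + 8) + 1/4| = |-12|/(4(4k + 8)) = 12/(4(4k + 8)).
Since 4k + 8 ≥ 4k for k ≥ 1, this is ≤ 12/(4·4k) = (3/4)/k.
So |(-k - 5)/(4k + 8) + 1/4| < ϵ whenever k > (3/4)/ϵ.
Take K = (3/4)/ϵ. If k > K then |(-k - 5)/(4k + 8) + 1/4| ≤ (3/4)/k < ϵ.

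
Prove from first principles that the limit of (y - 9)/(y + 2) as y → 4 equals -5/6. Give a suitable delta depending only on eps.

delta = min(3, (18/11)eps)

Let eps > 0. We want delta > 0 with 0 < |y − 4| < delta ⇒ |(y - 9)/(y + 2) + 5/6| < eps.
Combining over a common denominator, (y - 9)/(y + 2) + 5/6 = [(y - 9)·6 − (-5)·(y + 2)] / [6·(y + 2)] = 11(y − 4) / (6(y + 2)).
So |(y - 9)/(y + 2) + 5/6| = 11|y − 4| / (6·|y + 2|).
Require delta ≤ 3, so |y + 2| ≥ |6| − |y − 4| > 6 − 3 = 3.
Hence |(y - 9)/(y + 2) + 5/6| < 11|y − 4|/(6·3) = (11/18)|y − 4|, which is < eps once |y − 4| < (18/11)eps.
Take delta = min(3, (18/11)eps). Then 0 < |y − 4| < delta forces both bounds, so |(y - 9)/(y + 2) + 5/6| < eps.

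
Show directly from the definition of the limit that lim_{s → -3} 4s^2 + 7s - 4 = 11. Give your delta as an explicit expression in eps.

Suppose eps > 0. We want delta > 0 such that 0 < |s + 3| < delta implies |(4s^2 + 7s - 4) − 11| < eps.
(4s^2 + 7s - 4) − 11 = 4s^2 + 7s - 15 = (s + 3)(4s - 5).
So |(4s^2 + 7s - 4) − 11| = |s + 3|·|4s - 5|.
Require delta ≤ 2. Then |s + 3| < 2 gives |s| < 5, and by the triangle inequality |4s - 5| ≤ 4·5 + 5 = 25.
Hence |(4s^2 + 7s - 4) − 11| ≤ 25|s + 3| < eps provided |s + 3| < eps/25.
Take delta = min(2, eps/25). Then 0 < |s + 3| < delta gives both |s + 3| < 2 and |s + 3| < eps/25, so |(4s^2 + 7s - 4) − 11| < eps.

delta = min(2, eps/25)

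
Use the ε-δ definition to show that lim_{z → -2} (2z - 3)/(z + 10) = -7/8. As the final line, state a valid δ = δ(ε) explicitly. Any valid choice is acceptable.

δ = min(4, (32/23)ε)

Suppose ε > 0. We want δ > 0 with 0 < |z + 2| < δ ⇒ |(2z - 3)/(z + 10) + 7/8| < ε.
Combining over a common denominator, (2z - 3)/(z + 10) + 7/8 = [(2z - 3)·8 − (-7)·(z + 10)] / [8·(z + 10)] = 23(z + 2) / (8(z + 10)).
So |(2z - 3)/(z + 10) + 7/8| = 23|z + 2| / (8·|z + 10|).
Require δ ≤ 4, so |z + 10| ≥ |8| − |z + 2| > 8 − 4 = 4.
Hence |(2z - 3)/(z + 10) + 7/8| < 23|z + 2|/(8·4) = (23/32)|z + 2|, which is < ε once |z + 2| < (32/23)ε.
Take δ = min(4, (32/23)ε). Then 0 < |z + 2| < δ forces both bounds, so |(2z - 3)/(z + 10) + 7/8| < ε.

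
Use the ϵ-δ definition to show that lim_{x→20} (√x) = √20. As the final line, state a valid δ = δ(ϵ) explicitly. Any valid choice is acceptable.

δ = min(20, √20·ϵ)

Let ϵ > 0 be given. We want δ > 0 such that 0 < |x − 20| < δ implies |√x − √20| < ϵ.
Multiplying by the conjugate, |√x − √20| = |x − 20|/(√x + √20).
Restrict δ ≤ 20 so that |x − 20| < 20 forces x > 0, and then √x + √20 > √20.
Hence |√x − √20| < |x − 20|/√20, which is < ϵ once |x − 20| < √20·ϵ.
Take δ = min(20, √20·ϵ). If 0 < |x − 20| < δ then x > 0 and |√x − √20| < |x − 20|/√20 < ϵ.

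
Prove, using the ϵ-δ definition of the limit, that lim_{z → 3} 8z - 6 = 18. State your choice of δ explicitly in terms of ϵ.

δ = ϵ/8

Let ϵ > 0. We need δ > 0 so that 0 < |z − 3| < δ implies |(8z - 6) − 18| < ϵ.
|(8z - 6) − 18| = |8z - 24| = 8|z − 3|.
Thus it suffices that |z − 3| < ϵ/8.
Choosing δ = ϵ/8 gives |(8z - 6) − 18| = 8|z − 3| < ϵ whenever |z − 3| < δ.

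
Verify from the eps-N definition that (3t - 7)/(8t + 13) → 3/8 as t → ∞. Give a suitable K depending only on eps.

Let eps > 0. We seek K > 0 such that t > K implies |(3t - 7)/(8t + 13) − (3/8)| < eps.
(3t - 7)/(8t + 13) − (3/8) = (8(3t - 7) − 3(8t + 13)) / (8(8t + 13)) = -95/(8(8t + 13)).
For t > 0 we have 8t + 13 > 8t, so |(3t - 7)/(8t + 13) − (3/8)| = 95/(8(8t + 13)) < 95/(8·8t) = (95/64)/t.
Thus |(3t - 7)/(8t + 13) − (3/8)| < eps whenever t > (95/64)/eps.
Take K = (95/64)/eps. If t > K then |(3t - 7)/(8t + 13) − (3/8)| < (95/64)/t < eps.

K = (95/64)/eps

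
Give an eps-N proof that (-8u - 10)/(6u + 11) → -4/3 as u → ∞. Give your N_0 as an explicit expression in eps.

Let eps > 0. We seek N_0 > 0 such that u > N_0 implies |(-8u - 10)/(6u + 11) + 4/3| < eps.
(-8u - 10)/(6u + 11) + 4/3 = (6(-8u - 10) − (-8)(6u + 11)) / (6(6u + 11)) = 28/(6(6u + 11)).
For u > 0 we have 6u + 11 > 6u, so |(-8u - 10)/(6u + 11) + 4/3| = 28/(6(6u + 11)) < 28/(6·6u) = (7/9)/u.
Thus |(-8u - 10)/(6u + 11) + 4/3| < eps whenever u > (7/9)/eps.
Take N_0 = (7/9)/eps. If u > N_0 then |(-8u - 10)/(6u + 11) + 4/3| < (7/9)/u < eps.

N_0 = (7/9)/eps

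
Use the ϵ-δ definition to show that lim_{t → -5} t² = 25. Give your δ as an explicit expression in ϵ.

Suppose ϵ > 0. We seek δ > 0 with 0 < |t + 5| < δ ⇒ |t² − 25| < ϵ.
Factor: t² − 25 = (t + 5)(t - 5), so |t² − 25| = |t + 5|·|t - 5|.
Impose δ ≤ 1 so that |t| < 6; then |t - 5| ≤ 11.
Hence |t² − 25| ≤ 11|t + 5|, which is < ϵ once |t + 5| < ϵ/11.
Take δ = min(1, ϵ/11). If 0 < |t + 5| < δ then both bounds hold and |t² − 25| ≤ 11|t + 5| < 11·(ϵ/11) = ϵ.

δ = min(1, ϵ/11)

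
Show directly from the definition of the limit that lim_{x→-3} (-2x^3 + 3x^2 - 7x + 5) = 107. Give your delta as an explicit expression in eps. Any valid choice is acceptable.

delta = min(1, eps/102)

Let eps > 0 be given. We want delta > 0 such that 0 < |x + 3| < delta implies |(-2x^3 + 3x^2 - 7x + 5) − 107| < eps.
(-2x^3 + 3x^2 - 7x + 5) − 107 = -2x^3 + 3x^2 - 7x - 102 = (x + 3)(-2x^2 + 9x - 34).
So |(-2x^3 + 3x^2 - 7x + 5) − 107| = |x + 3|·|-2x^2 + 9x - 34|.
Assume first that |x + 3| < 1, so |x| < 4. Then |-2x^2 + 9x - 34| ≤ 2·4^2 + 9·4 + 34 = 102.
Hence |(-2x^3 + 3x^2 - 7x + 5) − 107| ≤ 102|x + 3| < eps provided |x + 3| < eps/102.
Take delta = min(1, eps/102). Then 0 < |x + 3| < delta gives both |x + 3| < 1 and |x + 3| < eps/102, so |(-2x^3 + 3x^2 - 7x + 5) − 107| < eps.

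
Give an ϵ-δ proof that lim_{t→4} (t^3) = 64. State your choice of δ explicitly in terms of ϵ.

δ = min(2, ϵ/76)

Let ϵ > 0 be given. We seek δ > 0 with 0 < |t − 4| < δ ⇒ |t^3 − 64| < ϵ.
Factor: t^3 − 64 = (t − 4)(t^2 + 4t + 16), so |t^3 − 64| = |t − 4|·|t^2 + 4t + 16|.
Impose δ ≤ 2 so that |t| < 6; then |t^2 + 4t + 16| ≤ 76.
Hence |t^3 − 64| ≤ 76|t − 4|, which is < ϵ once |t − 4| < ϵ/76.
Take δ = min(2, ϵ/76). If 0 < |t − 4| < δ then both bounds hold and |t^3 − 64| ≤ 76|t − 4| < 76·(ϵ/76) = ϵ.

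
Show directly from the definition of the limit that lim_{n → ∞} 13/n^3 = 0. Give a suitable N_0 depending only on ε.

N_0 = (13/ε)^{1/3}

Let ε > 0 be given. For n ≥ 1, |13/n^3 − 0| = 13/n^3.
13/n^3 < ε ⇔ n^3 > 13/ε ⇔ n > (13/ε)^{1/3}.
Take N_0 = (13/ε)^{1/3}. Then n > N_0 implies 13/n^3 < ε.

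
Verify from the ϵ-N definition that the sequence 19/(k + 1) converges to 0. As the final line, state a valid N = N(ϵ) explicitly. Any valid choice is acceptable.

Suppose ϵ > 0. For k ≥ 1, |19/(k + 1) − 0| = 19/(k + 1) ≤ 19/k.
We need 19/k < ϵ, i.e. k > 19/ϵ.
Take N = 19/ϵ. If k > N then |19/(k + 1)| ≤ 19/k < ϵ.

N = 19/ϵ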